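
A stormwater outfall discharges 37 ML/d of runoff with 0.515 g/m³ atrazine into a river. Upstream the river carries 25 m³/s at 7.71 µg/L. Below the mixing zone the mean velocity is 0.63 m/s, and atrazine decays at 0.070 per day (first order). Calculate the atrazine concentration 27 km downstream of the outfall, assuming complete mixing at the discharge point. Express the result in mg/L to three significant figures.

0.0157 mg/L

37 ML/d = 0.4282 m³/s.
7.71 µg/L = 0.00771 mg/L.
After complete mixing, C₀ = (0.4282·0.515 + 25·0.00771) / 25.43 = 0.01625 mg/L.
Travel time t = 2.7e+04 m / 0.63 m/s = 4.286e+04 s = 0.496 d.
C = 0.01625·exp(−0.070·0.496) = 0.01625·0.9659 = 0.0157 mg/L.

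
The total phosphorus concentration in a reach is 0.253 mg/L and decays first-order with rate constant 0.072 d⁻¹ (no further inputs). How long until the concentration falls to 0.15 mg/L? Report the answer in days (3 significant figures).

7.26 d

t = ln(C₀/C)/k = ln(0.253/0.15)/0.072 = 0.5228/0.072 = 7.26 d.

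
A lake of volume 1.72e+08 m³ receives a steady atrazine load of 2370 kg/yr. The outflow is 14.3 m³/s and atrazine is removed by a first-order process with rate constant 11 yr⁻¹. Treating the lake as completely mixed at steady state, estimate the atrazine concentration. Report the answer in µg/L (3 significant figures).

Outflow Q = 14.3 m³/s × 3.156e+07 s/yr = 4.513e+08 m³/yr.
Steady-state CSTR mass balance: W = Q·C + k·V·C, so C = W/(Q + kV).
Q + kV = 4.513e+08 + 11·1.72e+08 = 2.343e+09 m³/yr.
C = 2370/2.343e+09 = 1.011e-06 kg/m³ = 0.001011 mg/L = 1.011 µg/L.

1.01 µg/L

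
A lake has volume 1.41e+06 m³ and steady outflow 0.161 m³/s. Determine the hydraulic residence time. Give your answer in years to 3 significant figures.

Q = 0.161 m³/s × 3.156e+07 s/yr = 5.081e+06 m³/yr.
Hydraulic residence time τ = V/Q = 1.41e+06/5.081e+06 = 0.2775 yr.

0.278 yr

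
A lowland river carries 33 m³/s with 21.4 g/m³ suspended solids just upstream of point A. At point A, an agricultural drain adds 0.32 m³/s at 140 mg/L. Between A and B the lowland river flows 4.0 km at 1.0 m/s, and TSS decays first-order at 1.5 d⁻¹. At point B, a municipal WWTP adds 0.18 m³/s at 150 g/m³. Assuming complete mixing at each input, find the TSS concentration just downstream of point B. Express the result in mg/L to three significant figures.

21.7 mg/L

After input A: C = (33·21.4 + 0.32·140) / 33.32 = 22.54 mg/L.
Over the 4.0 km reach to input B (t = 4000 s = 0.0463 d), decay gives C = 22.54·exp(−1.5·0.0463) = 21.03 mg/L.
After input B: C = (33.32·21.03 + 0.18·150) / 33.5 = 21.72 mg/L.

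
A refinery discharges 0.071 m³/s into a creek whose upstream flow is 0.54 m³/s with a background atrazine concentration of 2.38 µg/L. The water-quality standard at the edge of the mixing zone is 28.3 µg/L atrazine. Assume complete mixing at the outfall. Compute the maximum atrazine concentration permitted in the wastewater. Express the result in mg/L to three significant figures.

2.38 µg/L = 0.00238 mg/L.
28.3 µg/L = 0.0283 mg/L.
Mass balance: 0.0283·0.611 = 0.071·Cₑ + 0.54·0.00238.
Cₑ = (0.01729 − 0.001285) / 0.071 = 0.2254 mg/L.

0.225 mg/L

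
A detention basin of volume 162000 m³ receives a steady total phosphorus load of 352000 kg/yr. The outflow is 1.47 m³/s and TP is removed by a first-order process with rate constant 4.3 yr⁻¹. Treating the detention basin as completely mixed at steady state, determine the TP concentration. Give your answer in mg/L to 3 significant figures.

7.48 mg/L

Outflow Q = 1.47 m³/s × 3.156e+07 s/yr = 4.639e+07 m³/yr.
Steady-state CSTR mass balance: W = Q·C + k·V·C, so C = W/(Q + kV).
Q + kV = 4.639e+07 + 4.3·162000 = 4.709e+07 m³/yr.
C = 352000/4.709e+07 = 0.007476 kg/m³ = 7.476 mg/L.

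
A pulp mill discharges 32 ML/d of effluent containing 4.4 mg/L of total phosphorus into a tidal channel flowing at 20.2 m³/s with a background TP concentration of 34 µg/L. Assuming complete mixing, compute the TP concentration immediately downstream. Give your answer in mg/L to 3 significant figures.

0.113 mg/L

32 ML/d = 0.3704 m³/s.
34 µg/L = 0.034 mg/L.
Conservation of mass across the mixing zone: C = (0.3704·4.4 + 20.2·0.034) / (0.3704 + 20.2) = 2.316/20.57 = 0.1126 mg/L.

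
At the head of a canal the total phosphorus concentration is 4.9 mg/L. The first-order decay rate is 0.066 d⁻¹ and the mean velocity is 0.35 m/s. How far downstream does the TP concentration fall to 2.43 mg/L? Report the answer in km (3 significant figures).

321 km

From C = C₀·e^(−kt), t = ln(C₀/C)/k = ln(4.9/2.43)/0.066 = 0.7013/0.066 = 10.63 d.
Distance = v·t = 0.35 m/s × 9.181e+05 s = 3.213e+05 m = 321.3 km.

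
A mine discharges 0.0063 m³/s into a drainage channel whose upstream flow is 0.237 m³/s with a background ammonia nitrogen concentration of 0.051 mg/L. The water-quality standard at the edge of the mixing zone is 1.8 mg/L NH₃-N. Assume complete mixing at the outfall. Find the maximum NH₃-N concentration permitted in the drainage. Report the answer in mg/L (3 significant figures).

67.6 mg/L

Mass balance: 1.8·0.2433 = 0.0063·Cₑ + 0.237·0.051.
Cₑ = (0.4379 − 0.01209) / 0.0063 = 67.6 mg/L.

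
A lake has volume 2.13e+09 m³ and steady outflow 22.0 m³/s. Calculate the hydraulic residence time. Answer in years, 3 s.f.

3.07 yr

Q = 22.0 m³/s × 3.156e+07 s/yr = 6.943e+08 m³/yr.
Hydraulic residence time τ = V/Q = 2.13e+09/6.943e+08 = 3.068 yr.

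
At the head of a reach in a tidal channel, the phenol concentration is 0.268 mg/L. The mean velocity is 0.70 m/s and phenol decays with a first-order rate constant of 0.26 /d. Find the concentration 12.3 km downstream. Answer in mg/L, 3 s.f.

Travel time t = 12.3 km / 0.70 m/s = 1.23e+04/0.70 = 1.757e+04 s = 0.2034 d.
First-order decay: C = 0.268·exp(−0.26·0.2034) = 0.268·0.9485 = 0.2542 mg/L.

0.254 mg/L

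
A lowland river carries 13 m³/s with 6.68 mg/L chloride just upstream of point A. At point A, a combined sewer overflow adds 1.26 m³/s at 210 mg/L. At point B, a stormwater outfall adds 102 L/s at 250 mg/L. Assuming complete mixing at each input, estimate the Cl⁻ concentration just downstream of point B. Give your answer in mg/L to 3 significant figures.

After input A: C = (13·6.68 + 1.26·210) / 14.26 = 24.65 mg/L.
102 L/s = 0.102 m³/s.
After input B: C = (14.26·24.65 + 0.102·250) / 14.36 = 26.25 mg/L.

26.2 mg/L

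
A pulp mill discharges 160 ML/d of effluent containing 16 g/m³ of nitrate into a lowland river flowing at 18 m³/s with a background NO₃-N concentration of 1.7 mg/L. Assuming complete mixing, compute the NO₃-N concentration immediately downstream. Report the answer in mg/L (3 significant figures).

160 ML/d = 1.852 m³/s.
By mass balance at complete mixing, C = (1.852·16 + 18·1.7) / (1.852 + 18) = 60.23/19.85 = 3.034 mg/L.

3.03 mg/L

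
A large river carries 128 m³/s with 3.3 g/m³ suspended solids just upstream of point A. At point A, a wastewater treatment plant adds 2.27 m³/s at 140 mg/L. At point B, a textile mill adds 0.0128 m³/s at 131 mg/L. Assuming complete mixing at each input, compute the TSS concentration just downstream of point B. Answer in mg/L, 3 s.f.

5.69 mg/L

After input A: C = (128·3.3 + 2.27·140) / 130.3 = 5.682 mg/L.
After input B: C = (130.3·5.682 + 0.0128·131) / 130.3 = 5.694 mg/L.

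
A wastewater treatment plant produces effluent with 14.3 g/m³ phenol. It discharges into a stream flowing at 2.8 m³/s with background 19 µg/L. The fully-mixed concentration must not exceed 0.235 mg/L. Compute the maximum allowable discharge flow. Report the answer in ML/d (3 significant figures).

3.72 ML/d

19 µg/L = 0.019 mg/L.
Mass balance at complete mixing: C_std·(Q_w + Q_r) = Q_w·C_e + Q_r·C_b.
Rearranging, Q_w = Q_r·(C_std − C_b)/(C_e − C_std) = 2.8·(0.235 − 0.019) / (14.3 − 0.235) = 0.043 m³/s.
= 3.715 ML/d.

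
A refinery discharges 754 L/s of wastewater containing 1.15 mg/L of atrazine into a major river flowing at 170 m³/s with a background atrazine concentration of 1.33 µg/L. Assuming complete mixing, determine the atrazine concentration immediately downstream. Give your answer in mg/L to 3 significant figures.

0.00640 mg/L

754 L/s = 0.754 m³/s.
1.33 µg/L = 0.00133 mg/L.
Conservation of mass across the mixing zone: C = (0.754·1.15 + 170·0.00133) / (0.754 + 170) = 1.093/170.8 = 0.006402 mg/L.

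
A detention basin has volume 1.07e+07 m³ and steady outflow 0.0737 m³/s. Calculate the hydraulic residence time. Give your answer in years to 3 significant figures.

4.60 yr

Q = 0.0737 m³/s × 3.156e+07 s/yr = 2.326e+06 m³/yr.
Hydraulic residence time τ = V/Q = 1.07e+07/2.326e+06 = 4.601 yr.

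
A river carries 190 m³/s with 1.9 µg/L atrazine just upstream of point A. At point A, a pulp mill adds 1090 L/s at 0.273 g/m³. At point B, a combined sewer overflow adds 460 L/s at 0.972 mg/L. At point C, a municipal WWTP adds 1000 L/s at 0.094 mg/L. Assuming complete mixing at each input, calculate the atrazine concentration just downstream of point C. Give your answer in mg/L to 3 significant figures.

0.00623 mg/L

1.9 µg/L = 0.0019 mg/L.
1090 L/s = 1.09 m³/s.
After input A: C = (190·0.0019 + 1.09·0.273) / 191.1 = 0.003446 mg/L.
460 L/s = 0.46 m³/s.
After input B: C = (191.1·0.003446 + 0.46·0.972) / 191.6 = 0.005772 mg/L.
1000 L/s = 1 m³/s.
After input C: C = (191.6·0.005772 + 1·0.094) / 192.6 = 0.006231 mg/L.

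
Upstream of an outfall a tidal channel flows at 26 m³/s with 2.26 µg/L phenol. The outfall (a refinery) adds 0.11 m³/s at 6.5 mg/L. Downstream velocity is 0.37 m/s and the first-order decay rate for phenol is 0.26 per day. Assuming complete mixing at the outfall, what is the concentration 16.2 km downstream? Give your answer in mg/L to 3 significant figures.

0.0260 mg/L

2.26 µg/L = 0.00226 mg/L.
After complete mixing, C₀ = (0.11·6.5 + 26·0.00226) / 26.11 = 0.02963 mg/L.
Travel time t = 1.62e+04 m / 0.37 m/s = 4.378e+04 s = 0.5068 d.
C = 0.02963·exp(−0.26·0.5068) = 0.02963·0.8766 = 0.02598 mg/L.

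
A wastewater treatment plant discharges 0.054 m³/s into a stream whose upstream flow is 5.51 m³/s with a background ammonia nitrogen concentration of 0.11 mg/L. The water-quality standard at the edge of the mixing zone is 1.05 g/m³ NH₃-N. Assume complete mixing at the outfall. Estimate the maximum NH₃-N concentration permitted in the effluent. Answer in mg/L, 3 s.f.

97.0 mg/L

Mass balance: 1.05·5.564 = 0.054·Cₑ + 5.51·0.11.
Cₑ = (5.842 − 0.6061) / 0.054 = 96.96 mg/L.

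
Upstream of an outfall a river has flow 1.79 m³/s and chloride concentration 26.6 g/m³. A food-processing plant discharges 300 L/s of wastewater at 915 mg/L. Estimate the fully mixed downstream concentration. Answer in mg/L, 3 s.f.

300 L/s = 0.3 m³/s.
Conservation of mass across the mixing zone: C = (0.3·915 + 1.79·26.6) / (0.3 + 1.79) = 322.1/2.09 = 154.1 mg/L.

154 mg/L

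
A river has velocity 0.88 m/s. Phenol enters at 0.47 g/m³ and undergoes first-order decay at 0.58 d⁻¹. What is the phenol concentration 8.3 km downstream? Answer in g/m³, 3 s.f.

Travel time t = 8.3 km / 0.88 m/s = 8300/0.88 = 9432 s = 0.1092 d.
First-order decay: C = 0.47·exp(−0.58·0.1092) = 0.47·0.9386 = 0.4412 g/m³.

0.441 g/m³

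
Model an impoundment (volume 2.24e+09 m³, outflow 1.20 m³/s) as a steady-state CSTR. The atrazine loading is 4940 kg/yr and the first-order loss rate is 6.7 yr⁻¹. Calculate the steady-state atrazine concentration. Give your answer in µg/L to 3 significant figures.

Outflow Q = 1.20 m³/s × 3.156e+07 s/yr = 3.787e+07 m³/yr.
Steady-state CSTR mass balance: W = Q·C + k·V·C, so C = W/(Q + kV).
Q + kV = 3.787e+07 + 6.7·2.24e+09 = 1.505e+10 m³/yr.
C = 4940/1.505e+10 = 3.283e-07 kg/m³ = 0.0003283 mg/L = 0.3283 µg/L.

0.328 µg/L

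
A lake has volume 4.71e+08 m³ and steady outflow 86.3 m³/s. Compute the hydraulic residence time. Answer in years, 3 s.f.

Q = 86.3 m³/s × 3.156e+07 s/yr = 2.723e+09 m³/yr.
Hydraulic residence time τ = V/Q = 4.71e+08/2.723e+09 = 0.1729 yr.

0.173 yr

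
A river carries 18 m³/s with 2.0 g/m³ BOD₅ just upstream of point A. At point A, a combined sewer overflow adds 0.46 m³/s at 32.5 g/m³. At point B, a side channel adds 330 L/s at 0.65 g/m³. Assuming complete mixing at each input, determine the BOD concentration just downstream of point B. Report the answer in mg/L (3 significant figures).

After input A: C = (18·2 + 0.46·32.5) / 18.46 = 2.76 mg/L.
330 L/s = 0.33 m³/s.
After input B: C = (18.46·2.76 + 0.33·0.65) / 18.79 = 2.723 mg/L.

2.72 mg/L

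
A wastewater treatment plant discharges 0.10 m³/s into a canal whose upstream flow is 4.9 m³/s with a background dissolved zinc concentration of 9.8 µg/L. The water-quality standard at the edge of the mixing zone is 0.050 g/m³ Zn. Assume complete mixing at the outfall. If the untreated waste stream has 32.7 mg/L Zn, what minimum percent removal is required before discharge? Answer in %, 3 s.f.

9.8 µg/L = 0.0098 mg/L.
Mass balance: 0.05·5 = 0.1·Cₑ + 4.9·0.0098.
Cₑ = (0.25 − 0.04802) / 0.1 = 2.02 mg/L.
Required removal = 1 − 2.02/32.7 = 93.82 %.

93.8 %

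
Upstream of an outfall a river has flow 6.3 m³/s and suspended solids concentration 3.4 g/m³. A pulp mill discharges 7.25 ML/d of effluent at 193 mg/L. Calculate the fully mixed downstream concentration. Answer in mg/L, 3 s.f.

7.25 ML/d = 0.08391 m³/s.
By mass balance at complete mixing, C = (0.08391·193 + 6.3·3.4) / (0.08391 + 6.3) = 37.62/6.384 = 5.892 mg/L.

5.89 mg/L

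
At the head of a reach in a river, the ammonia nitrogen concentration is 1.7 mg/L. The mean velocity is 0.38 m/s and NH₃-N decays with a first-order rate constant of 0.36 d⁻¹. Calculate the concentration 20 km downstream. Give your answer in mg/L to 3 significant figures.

Travel time t = 20 km / 0.38 m/s = 2e+04/0.38 = 5.263e+04 s = 0.6092 d.
First-order decay: C = 1.7·exp(−0.36·0.6092) = 1.7·0.8031 = 1.365 mg/L.

1.37 mg/L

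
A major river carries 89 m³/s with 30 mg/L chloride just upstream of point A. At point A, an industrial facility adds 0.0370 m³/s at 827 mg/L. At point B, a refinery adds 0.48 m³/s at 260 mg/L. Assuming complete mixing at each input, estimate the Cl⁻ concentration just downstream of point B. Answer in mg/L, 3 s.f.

31.6 mg/L

After input A: C = (89·30 + 0.037·827) / 89.04 = 30.33 mg/L.
After input B: C = (89.04·30.33 + 0.48·260) / 89.52 = 31.56 mg/L.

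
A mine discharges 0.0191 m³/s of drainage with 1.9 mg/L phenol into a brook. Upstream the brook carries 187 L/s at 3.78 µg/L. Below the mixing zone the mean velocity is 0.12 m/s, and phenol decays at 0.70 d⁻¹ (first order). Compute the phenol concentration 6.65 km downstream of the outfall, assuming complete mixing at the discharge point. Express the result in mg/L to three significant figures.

187 L/s = 0.187 m³/s.
3.78 µg/L = 0.00378 mg/L.
After complete mixing, C₀ = (0.0191·1.9 + 0.187·0.00378) / 0.2061 = 0.1795 mg/L.
Travel time t = 6650 m / 0.12 m/s = 5.542e+04 s = 0.6414 d.
C = 0.1795·exp(−0.70·0.6414) = 0.1795·0.6383 = 0.1146 mg/L.

0.115 mg/L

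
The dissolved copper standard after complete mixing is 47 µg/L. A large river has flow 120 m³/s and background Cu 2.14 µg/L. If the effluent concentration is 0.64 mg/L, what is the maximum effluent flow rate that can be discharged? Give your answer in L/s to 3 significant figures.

2.14 µg/L = 0.00214 mg/L.
47 µg/L = 0.047 mg/L.
Mass balance at complete mixing: C_std·(Q_w + Q_r) = Q_w·C_e + Q_r·C_b.
Rearranging, Q_w = Q_r·(C_std − C_b)/(C_e − C_std) = 120·(0.047 − 0.00214) / (0.64 − 0.047) = 9.078 m³/s.
= 9078 L/s.

9080 L/s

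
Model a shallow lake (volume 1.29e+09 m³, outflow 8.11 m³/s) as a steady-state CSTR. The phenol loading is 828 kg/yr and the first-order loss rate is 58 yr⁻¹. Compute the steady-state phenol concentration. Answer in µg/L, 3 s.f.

Outflow Q = 8.11 m³/s × 3.156e+07 s/yr = 2.559e+08 m³/yr.
Steady-state CSTR mass balance: W = Q·C + k·V·C, so C = W/(Q + kV).
Q + kV = 2.559e+08 + 58·1.29e+09 = 7.508e+10 m³/yr.
C = 828/7.508e+10 = 1.103e-08 kg/m³ = 1.103e-05 mg/L = 0.01103 µg/L.

0.0110 µg/L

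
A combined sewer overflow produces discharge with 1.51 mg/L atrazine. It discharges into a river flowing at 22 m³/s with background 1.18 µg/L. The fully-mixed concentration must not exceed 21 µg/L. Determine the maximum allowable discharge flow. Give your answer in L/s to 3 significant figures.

293 L/s

1.18 µg/L = 0.00118 mg/L.
21 µg/L = 0.021 mg/L.
Mass balance at complete mixing: C_std·(Q_w + Q_r) = Q_w·C_e + Q_r·C_b.
Rearranging, Q_w = Q_r·(C_std − C_b)/(C_e − C_std) = 22·(0.021 − 0.00118) / (1.51 − 0.021) = 0.2928 m³/s.
= 292.8 L/s.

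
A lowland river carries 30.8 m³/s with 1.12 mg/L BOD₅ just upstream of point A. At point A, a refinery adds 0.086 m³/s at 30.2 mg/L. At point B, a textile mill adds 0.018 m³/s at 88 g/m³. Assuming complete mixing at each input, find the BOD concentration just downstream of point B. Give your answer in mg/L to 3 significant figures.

After input A: C = (30.8·1.12 + 0.086·30.2) / 30.89 = 1.201 mg/L.
After input B: C = (30.89·1.201 + 0.018·88) / 30.9 = 1.252 mg/L.

1.25 mg/L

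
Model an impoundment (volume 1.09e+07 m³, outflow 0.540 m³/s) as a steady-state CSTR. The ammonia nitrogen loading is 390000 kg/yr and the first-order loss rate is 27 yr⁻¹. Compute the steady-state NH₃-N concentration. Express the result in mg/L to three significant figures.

Outflow Q = 0.540 m³/s × 3.156e+07 s/yr = 1.704e+07 m³/yr.
Steady-state CSTR mass balance: W = Q·C + k·V·C, so C = W/(Q + kV).
Q + kV = 1.704e+07 + 27·1.09e+07 = 3.113e+08 m³/yr.
C = 390000/3.113e+08 = 0.001253 kg/m³ = 1.253 mg/L.

1.25 mg/L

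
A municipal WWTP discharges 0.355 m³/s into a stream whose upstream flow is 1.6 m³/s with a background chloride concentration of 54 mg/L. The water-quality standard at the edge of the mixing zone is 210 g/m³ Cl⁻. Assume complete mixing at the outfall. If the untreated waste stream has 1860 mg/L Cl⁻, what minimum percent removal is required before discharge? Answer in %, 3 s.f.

50.9 %

Mass balance: 210·1.955 = 0.355·Cₑ + 1.6·54.
Cₑ = (410.6 − 86.4) / 0.355 = 913.1 mg/L.
Required removal = 1 − 913.1/1860 = 50.91 %.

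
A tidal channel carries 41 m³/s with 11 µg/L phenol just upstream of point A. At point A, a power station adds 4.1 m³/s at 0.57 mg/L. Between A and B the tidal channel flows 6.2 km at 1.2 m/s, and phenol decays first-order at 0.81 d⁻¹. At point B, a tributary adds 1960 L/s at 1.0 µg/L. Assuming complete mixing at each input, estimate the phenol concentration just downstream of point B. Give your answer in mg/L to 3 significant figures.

11 µg/L = 0.011 mg/L.
After input A: C = (41·0.011 + 4.1·0.57) / 45.1 = 0.06182 mg/L.
Over the 6.2 km reach to input B (t = 5167 s = 0.0598 d), decay gives C = 0.06182·exp(−0.81·0.0598) = 0.0589 mg/L.
1960 L/s = 1.96 m³/s.
1.0 µg/L = 0.001 mg/L.
After input B: C = (45.1·0.0589 + 1.96·0.001) / 47.06 = 0.05648 mg/L.

0.0565 mg/L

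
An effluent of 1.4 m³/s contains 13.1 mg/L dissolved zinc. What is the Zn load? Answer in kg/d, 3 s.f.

Mass flux = Q·C = 1.4 m³/s × 13.1 g/m³ = 18.34 g/s.
= 18.34 g/s × 86.4 = 1585 kg/d.

1580 kg/d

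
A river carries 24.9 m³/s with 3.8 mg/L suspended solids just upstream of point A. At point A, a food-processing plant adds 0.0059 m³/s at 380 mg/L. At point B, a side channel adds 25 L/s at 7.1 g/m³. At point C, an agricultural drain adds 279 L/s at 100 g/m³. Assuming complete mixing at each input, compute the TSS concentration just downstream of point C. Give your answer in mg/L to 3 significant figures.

After input A: C = (24.9·3.8 + 0.0059·380) / 24.91 = 3.889 mg/L.
25 L/s = 0.025 m³/s.
After input B: C = (24.91·3.889 + 0.025·7.1) / 24.93 = 3.892 mg/L.
279 L/s = 0.279 m³/s.
After input C: C = (24.93·3.892 + 0.279·100) / 25.21 = 4.956 mg/L.

4.96 mg/L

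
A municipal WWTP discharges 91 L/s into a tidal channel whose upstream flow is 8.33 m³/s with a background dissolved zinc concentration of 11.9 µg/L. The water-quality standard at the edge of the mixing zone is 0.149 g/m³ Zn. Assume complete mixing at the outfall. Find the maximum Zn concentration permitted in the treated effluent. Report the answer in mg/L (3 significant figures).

12.7 mg/L

91 L/s = 0.091 m³/s.
11.9 µg/L = 0.0119 mg/L.
Mass balance: 0.149·8.421 = 0.091·Cₑ + 8.33·0.0119.
Cₑ = (1.255 − 0.09913) / 0.091 = 12.7 mg/L.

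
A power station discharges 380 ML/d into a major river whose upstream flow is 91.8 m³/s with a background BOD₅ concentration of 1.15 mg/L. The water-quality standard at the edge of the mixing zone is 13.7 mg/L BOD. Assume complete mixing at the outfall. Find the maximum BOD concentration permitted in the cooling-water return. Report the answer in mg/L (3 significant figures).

276 mg/L

380 ML/d = 4.398 m³/s.
Mass balance: 13.7·96.2 = 4.398·Cₑ + 91.8·1.15.
Cₑ = (1318 − 105.6) / 4.398 = 275.6 mg/L.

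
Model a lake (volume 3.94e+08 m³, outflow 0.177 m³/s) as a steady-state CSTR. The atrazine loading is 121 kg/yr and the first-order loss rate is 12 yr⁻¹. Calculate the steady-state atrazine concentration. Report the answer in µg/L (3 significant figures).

Outflow Q = 0.177 m³/s × 3.156e+07 s/yr = 5.586e+06 m³/yr.
Steady-state CSTR mass balance: W = Q·C + k·V·C, so C = W/(Q + kV).
Q + kV = 5.586e+06 + 12·3.94e+08 = 4.734e+09 m³/yr.
C = 121/4.734e+09 = 2.556e-08 kg/m³ = 2.556e-05 mg/L = 0.02556 µg/L.

0.0256 µg/L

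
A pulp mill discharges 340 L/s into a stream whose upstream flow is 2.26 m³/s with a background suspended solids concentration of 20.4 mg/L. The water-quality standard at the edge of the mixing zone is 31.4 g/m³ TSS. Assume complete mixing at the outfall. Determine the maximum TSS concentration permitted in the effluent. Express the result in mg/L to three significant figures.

340 L/s = 0.34 m³/s.
Mass balance: 31.4·2.6 = 0.34·Cₑ + 2.26·20.4.
Cₑ = (81.64 − 46.1) / 0.34 = 104.5 mg/L.

105 mg/L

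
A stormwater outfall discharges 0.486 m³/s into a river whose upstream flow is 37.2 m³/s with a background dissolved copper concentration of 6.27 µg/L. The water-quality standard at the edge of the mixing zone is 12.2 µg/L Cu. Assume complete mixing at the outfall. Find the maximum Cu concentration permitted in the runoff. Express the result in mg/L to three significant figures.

6.27 µg/L = 0.00627 mg/L.
12.2 µg/L = 0.0122 mg/L.
Mass balance: 0.0122·37.69 = 0.486·Cₑ + 37.2·0.00627.
Cₑ = (0.4598 − 0.2332) / 0.486 = 0.4661 mg/L.

0.466 mg/L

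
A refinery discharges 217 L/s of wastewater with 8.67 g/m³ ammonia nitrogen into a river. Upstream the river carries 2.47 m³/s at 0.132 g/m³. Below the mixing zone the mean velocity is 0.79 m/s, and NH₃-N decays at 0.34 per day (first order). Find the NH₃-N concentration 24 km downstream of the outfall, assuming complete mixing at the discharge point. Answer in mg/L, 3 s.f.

217 L/s = 0.217 m³/s.
After complete mixing, C₀ = (0.217·8.67 + 2.47·0.132) / 2.687 = 0.8215 mg/L.
Travel time t = 2.4e+04 m / 0.79 m/s = 3.038e+04 s = 0.3516 d.
C = 0.8215·exp(−0.34·0.3516) = 0.8215·0.8873 = 0.729 mg/L.

0.729 mg/L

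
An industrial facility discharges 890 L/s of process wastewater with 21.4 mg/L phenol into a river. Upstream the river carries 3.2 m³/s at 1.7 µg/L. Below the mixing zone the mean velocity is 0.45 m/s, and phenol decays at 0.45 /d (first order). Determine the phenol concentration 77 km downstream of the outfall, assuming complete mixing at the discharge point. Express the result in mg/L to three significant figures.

890 L/s = 0.89 m³/s.
1.7 µg/L = 0.0017 mg/L.
After complete mixing, C₀ = (0.89·21.4 + 3.2·0.0017) / 4.09 = 4.658 mg/L.
Travel time t = 7.7e+04 m / 0.45 m/s = 1.711e+05 s = 1.98 d.
C = 4.658·exp(−0.45·1.98) = 4.658·0.4102 = 1.911 mg/L.

1.91 mg/L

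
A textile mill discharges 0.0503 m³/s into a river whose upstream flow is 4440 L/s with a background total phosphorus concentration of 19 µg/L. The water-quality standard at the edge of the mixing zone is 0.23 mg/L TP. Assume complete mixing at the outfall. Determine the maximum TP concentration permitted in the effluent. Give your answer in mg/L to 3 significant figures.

18.9 mg/L

4440 L/s = 4.44 m³/s.
19 µg/L = 0.019 mg/L.
Mass balance: 0.23·4.49 = 0.0503·Cₑ + 4.44·0.019.
Cₑ = (1.033 − 0.08436) / 0.0503 = 18.86 mg/L.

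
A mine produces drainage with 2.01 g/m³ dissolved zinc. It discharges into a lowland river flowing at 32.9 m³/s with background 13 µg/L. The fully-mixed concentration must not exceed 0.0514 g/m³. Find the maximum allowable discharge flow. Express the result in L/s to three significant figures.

13 µg/L = 0.013 mg/L.
Mass balance at complete mixing: C_std·(Q_w + Q_r) = Q_w·C_e + Q_r·C_b.
Rearranging, Q_w = Q_r·(C_std − C_b)/(C_e − C_std) = 32.9·(0.0514 − 0.013) / (2.01 − 0.0514) = 0.645 m³/s.
= 645 L/s.

645 L/s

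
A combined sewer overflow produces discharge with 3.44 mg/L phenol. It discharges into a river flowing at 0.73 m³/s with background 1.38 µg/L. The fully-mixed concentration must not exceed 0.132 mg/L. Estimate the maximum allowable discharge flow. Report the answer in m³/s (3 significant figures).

0.0288 m³/s

1.38 µg/L = 0.00138 mg/L.
Mass balance at complete mixing: C_std·(Q_w + Q_r) = Q_w·C_e + Q_r·C_b.
Rearranging, Q_w = Q_r·(C_std − C_b)/(C_e − C_std) = 0.73·(0.132 − 0.00138) / (3.44 − 0.132) = 0.02882 m³/s.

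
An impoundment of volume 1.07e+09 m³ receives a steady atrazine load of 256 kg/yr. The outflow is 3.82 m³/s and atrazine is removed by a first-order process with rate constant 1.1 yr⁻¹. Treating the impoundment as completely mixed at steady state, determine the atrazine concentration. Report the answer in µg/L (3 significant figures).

Outflow Q = 3.82 m³/s × 3.156e+07 s/yr = 1.206e+08 m³/yr.
Steady-state CSTR mass balance: W = Q·C + k·V·C, so C = W/(Q + kV).
Q + kV = 1.206e+08 + 1.1·1.07e+09 = 1.298e+09 m³/yr.
C = 256/1.298e+09 = 1.973e-07 kg/m³ = 0.0001973 mg/L = 0.1973 µg/L.

0.197 µg/L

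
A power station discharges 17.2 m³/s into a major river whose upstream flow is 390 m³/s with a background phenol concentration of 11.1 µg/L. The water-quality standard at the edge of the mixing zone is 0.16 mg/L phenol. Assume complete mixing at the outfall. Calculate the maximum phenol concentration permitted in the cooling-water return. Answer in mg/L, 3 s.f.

3.54 mg/L

11.1 µg/L = 0.0111 mg/L.
Mass balance: 0.16·407.2 = 17.2·Cₑ + 390·0.0111.
Cₑ = (65.15 − 4.329) / 17.2 = 3.536 mg/L.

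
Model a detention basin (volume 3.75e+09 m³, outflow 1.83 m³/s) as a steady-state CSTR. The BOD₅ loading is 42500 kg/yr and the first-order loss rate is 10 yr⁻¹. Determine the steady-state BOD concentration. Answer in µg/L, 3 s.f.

Outflow Q = 1.83 m³/s × 3.156e+07 s/yr = 5.775e+07 m³/yr.
Steady-state CSTR mass balance: W = Q·C + k·V·C, so C = W/(Q + kV).
Q + kV = 5.775e+07 + 10·3.75e+09 = 3.756e+10 m³/yr.
C = 42500/3.756e+10 = 1.132e-06 kg/m³ = 0.001132 mg/L = 1.132 µg/L.

1.13 µg/L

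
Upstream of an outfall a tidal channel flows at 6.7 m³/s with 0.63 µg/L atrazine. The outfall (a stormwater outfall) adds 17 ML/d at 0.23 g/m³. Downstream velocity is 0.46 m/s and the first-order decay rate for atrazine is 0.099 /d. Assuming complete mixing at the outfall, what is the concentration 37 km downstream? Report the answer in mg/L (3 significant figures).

17 ML/d = 0.1968 m³/s.
0.63 µg/L = 0.00063 mg/L.
After complete mixing, C₀ = (0.1968·0.23 + 6.7·0.00063) / 6.897 = 0.007174 mg/L.
Travel time t = 3.7e+04 m / 0.46 m/s = 8.043e+04 s = 0.931 d.
C = 0.007174·exp(−0.099·0.931) = 0.007174·0.912 = 0.006542 mg/L.

0.00654 mg/L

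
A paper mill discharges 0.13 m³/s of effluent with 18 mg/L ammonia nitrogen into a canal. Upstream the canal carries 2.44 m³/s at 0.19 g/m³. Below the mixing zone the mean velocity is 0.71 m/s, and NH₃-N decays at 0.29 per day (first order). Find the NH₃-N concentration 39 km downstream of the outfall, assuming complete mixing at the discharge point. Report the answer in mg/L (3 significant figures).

0.907 mg/L

After complete mixing, C₀ = (0.13·18 + 2.44·0.19) / 2.57 = 1.091 mg/L.
Travel time t = 3.9e+04 m / 0.71 m/s = 5.493e+04 s = 0.6358 d.
C = 1.091·exp(−0.29·0.6358) = 1.091·0.8316 = 0.9072 mg/L.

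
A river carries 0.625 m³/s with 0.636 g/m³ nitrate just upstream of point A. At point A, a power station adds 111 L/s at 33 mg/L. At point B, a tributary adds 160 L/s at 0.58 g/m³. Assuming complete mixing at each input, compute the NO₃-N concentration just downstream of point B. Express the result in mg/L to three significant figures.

4.64 mg/L

111 L/s = 0.111 m³/s.
After input A: C = (0.625·0.636 + 0.111·33) / 0.736 = 5.517 mg/L.
160 L/s = 0.16 m³/s.
After input B: C = (0.736·5.517 + 0.16·0.58) / 0.896 = 4.635 mg/L.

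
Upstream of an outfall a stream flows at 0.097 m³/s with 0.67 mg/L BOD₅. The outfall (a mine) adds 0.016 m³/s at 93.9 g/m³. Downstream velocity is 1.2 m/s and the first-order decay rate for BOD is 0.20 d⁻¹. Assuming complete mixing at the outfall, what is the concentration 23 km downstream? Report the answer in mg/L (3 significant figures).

13.3 mg/L

After complete mixing, C₀ = (0.016·93.9 + 0.097·0.67) / 0.113 = 13.87 mg/L.
Travel time t = 2.3e+04 m / 1.2 m/s = 1.917e+04 s = 0.2218 d.
C = 13.87·exp(−0.20·0.2218) = 13.87·0.9566 = 13.27 mg/L.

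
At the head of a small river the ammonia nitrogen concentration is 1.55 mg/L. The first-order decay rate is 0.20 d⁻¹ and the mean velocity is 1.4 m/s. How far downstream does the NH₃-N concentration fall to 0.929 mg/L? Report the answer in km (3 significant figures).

From C = C₀·e^(−kt), t = ln(C₀/C)/k = ln(1.55/0.929)/0.20 = 0.5119/0.20 = 2.56 d.
Distance = v·t = 1.4 m/s × 2.211e+05 s = 3.096e+05 m = 309.6 km.

310 km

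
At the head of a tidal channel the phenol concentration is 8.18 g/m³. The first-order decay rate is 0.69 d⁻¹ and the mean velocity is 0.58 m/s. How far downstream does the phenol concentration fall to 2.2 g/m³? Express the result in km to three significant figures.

95.4 km

From C = C₀·e^(−kt), t = ln(C₀/C)/k = ln(8.18/2.2)/0.69 = 1.313/0.69 = 1.903 d.
Distance = v·t = 0.58 m/s × 1.644e+05 s = 9.538e+04 m = 95.38 km.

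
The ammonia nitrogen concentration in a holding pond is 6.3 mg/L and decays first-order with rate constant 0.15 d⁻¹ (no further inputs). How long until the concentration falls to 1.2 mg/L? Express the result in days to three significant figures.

11.1 d

t = ln(C₀/C)/k = ln(6.3/1.2)/0.15 = 1.658/0.15 = 11.05 d.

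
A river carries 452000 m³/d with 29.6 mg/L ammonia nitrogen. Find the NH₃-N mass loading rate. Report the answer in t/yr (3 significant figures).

452000 m³/d = 5.231 m³/s.
Mass flux = Q·C = 5.231 m³/s × 29.6 g/m³ = 154.9 g/s.
= 154.9 g/s × 31.56 = 4887 t/yr.

4890 t/yr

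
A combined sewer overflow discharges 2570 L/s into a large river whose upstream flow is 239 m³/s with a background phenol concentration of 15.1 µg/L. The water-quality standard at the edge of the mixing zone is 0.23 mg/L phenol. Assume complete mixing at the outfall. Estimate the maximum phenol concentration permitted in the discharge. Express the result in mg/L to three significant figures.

20.2 mg/L

2570 L/s = 2.57 m³/s.
15.1 µg/L = 0.0151 mg/L.
Mass balance: 0.23·241.6 = 2.57·Cₑ + 239·0.0151.
Cₑ = (55.56 − 3.609) / 2.57 = 20.21 mg/L.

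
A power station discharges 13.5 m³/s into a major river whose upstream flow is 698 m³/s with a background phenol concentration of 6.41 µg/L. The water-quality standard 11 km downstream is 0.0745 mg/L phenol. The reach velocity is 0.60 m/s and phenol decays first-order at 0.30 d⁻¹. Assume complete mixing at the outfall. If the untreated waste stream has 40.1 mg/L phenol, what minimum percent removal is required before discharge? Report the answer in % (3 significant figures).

6.41 µg/L = 0.00641 mg/L.
Travel time to the compliance point: t = 1.1e+04/0.60 = 1.833e+04 s = 0.2122 d; decay factor exp(−0.30·0.2122) = 0.9383.
So the concentration just after mixing may be at most 0.0745/0.9383 = 0.0794 mg/L.
Mass balance: 0.0794·711.5 = 13.5·Cₑ + 698·0.00641.
Cₑ = (56.49 − 4.474) / 13.5 = 3.853 mg/L.
Required removal = 1 − 3.853/40.1 = 90.39 %.

90.4 %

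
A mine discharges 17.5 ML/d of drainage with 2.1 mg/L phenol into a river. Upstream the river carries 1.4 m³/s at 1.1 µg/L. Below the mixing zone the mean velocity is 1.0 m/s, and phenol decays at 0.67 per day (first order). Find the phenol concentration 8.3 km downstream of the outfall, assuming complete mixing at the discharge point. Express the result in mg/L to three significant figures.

0.250 mg/L

17.5 ML/d = 0.2025 m³/s.
1.1 µg/L = 0.0011 mg/L.
After complete mixing, C₀ = (0.2025·2.1 + 1.4·0.0011) / 1.603 = 0.2664 mg/L.
Travel time t = 8300 m / 1.0 m/s = 8300 s = 0.09606 d.
C = 0.2664·exp(−0.67·0.09606) = 0.2664·0.9377 = 0.2498 mg/L.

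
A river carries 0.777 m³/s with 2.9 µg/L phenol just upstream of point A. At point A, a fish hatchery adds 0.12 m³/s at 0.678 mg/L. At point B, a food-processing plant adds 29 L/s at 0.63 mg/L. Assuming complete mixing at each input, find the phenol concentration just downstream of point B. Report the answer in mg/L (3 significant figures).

0.110 mg/L

2.9 µg/L = 0.0029 mg/L.
After input A: C = (0.777·0.0029 + 0.12·0.678) / 0.897 = 0.09321 mg/L.
29 L/s = 0.029 m³/s.
After input B: C = (0.897·0.09321 + 0.029·0.63) / 0.926 = 0.11 mg/L.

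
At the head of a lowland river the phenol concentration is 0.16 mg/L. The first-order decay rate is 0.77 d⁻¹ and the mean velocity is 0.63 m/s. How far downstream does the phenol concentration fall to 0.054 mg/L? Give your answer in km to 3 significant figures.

76.8 km

From C = C₀·e^(−kt), t = ln(C₀/C)/k = ln(0.16/0.054)/0.77 = 1.086/0.77 = 1.411 d.
Distance = v·t = 0.63 m/s × 1.219e+05 s = 7.678e+04 m = 76.78 km.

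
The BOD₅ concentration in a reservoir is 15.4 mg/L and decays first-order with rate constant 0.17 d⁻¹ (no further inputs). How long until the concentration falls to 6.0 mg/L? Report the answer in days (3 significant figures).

5.54 d

t = ln(C₀/C)/k = ln(15.4/6.0)/0.17 = 0.9426/0.17 = 5.545 d.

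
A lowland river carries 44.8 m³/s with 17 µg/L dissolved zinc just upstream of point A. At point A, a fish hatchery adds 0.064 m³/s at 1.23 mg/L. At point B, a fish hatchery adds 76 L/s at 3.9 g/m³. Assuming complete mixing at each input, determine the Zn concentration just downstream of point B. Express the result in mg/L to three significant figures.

17 µg/L = 0.017 mg/L.
After input A: C = (44.8·0.017 + 0.064·1.23) / 44.86 = 0.01873 mg/L.
76 L/s = 0.076 m³/s.
After input B: C = (44.86·0.01873 + 0.076·3.9) / 44.94 = 0.02529 mg/L.

0.0253 mg/L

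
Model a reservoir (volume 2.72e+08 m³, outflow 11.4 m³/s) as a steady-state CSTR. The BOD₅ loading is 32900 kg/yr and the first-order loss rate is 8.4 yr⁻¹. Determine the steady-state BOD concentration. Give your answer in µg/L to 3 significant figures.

Outflow Q = 11.4 m³/s × 3.156e+07 s/yr = 3.598e+08 m³/yr.
Steady-state CSTR mass balance: W = Q·C + k·V·C, so C = W/(Q + kV).
Q + kV = 3.598e+08 + 8.4·2.72e+08 = 2.645e+09 m³/yr.
C = 32900/2.645e+09 = 1.244e-05 kg/m³ = 0.01244 mg/L = 12.44 µg/L.

12.4 µg/L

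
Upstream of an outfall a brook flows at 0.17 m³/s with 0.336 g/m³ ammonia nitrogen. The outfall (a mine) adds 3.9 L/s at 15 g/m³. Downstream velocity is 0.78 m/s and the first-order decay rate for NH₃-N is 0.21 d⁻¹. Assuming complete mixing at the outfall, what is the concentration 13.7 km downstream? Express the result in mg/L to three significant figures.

0.637 mg/L

3.9 L/s = 0.0039 m³/s.
After complete mixing, C₀ = (0.0039·15 + 0.17·0.336) / 0.1739 = 0.6649 mg/L.
Travel time t = 1.37e+04 m / 0.78 m/s = 1.756e+04 s = 0.2033 d.
C = 0.6649·exp(−0.21·0.2033) = 0.6649·0.9582 = 0.6371 mg/L.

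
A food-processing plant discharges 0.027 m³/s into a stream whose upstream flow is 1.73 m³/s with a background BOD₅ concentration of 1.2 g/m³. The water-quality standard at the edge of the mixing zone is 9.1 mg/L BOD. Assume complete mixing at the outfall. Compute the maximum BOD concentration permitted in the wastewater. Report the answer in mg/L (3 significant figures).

Mass balance: 9.1·1.757 = 0.027·Cₑ + 1.73·1.2.
Cₑ = (15.99 − 2.076) / 0.027 = 515.3 mg/L.

515 mg/L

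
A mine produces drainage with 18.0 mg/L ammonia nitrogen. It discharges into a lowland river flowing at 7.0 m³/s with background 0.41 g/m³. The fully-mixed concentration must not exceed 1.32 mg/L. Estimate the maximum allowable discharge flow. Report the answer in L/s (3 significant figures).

Mass balance at complete mixing: C_std·(Q_w + Q_r) = Q_w·C_e + Q_r·C_b.
Rearranging, Q_w = Q_r·(C_std − C_b)/(C_e − C_std) = 7.0·(1.32 − 0.41) / (18 − 1.32) = 0.3819 m³/s.
= 381.9 L/s.

382 L/s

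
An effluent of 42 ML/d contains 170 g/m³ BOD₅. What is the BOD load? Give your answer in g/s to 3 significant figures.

42 ML/d = 0.4861 m³/s.
Mass flux = Q·C = 0.4861 m³/s × 170 g/m³ = 82.64 g/s.

82.6 g/s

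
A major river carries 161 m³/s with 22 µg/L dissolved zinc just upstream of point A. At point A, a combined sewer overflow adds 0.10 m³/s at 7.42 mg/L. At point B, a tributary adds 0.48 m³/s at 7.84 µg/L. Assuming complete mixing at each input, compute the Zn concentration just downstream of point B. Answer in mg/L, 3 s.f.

22 µg/L = 0.022 mg/L.
After input A: C = (161·0.022 + 0.1·7.42) / 161.1 = 0.02659 mg/L.
7.84 µg/L = 0.00784 mg/L.
After input B: C = (161.1·0.02659 + 0.48·0.00784) / 161.6 = 0.02654 mg/L.

0.0265 mg/L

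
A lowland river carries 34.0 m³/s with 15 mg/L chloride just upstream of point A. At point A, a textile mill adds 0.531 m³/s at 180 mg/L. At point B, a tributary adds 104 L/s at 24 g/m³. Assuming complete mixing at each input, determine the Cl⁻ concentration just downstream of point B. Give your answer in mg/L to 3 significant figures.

17.6 mg/L

After input A: C = (34·15 + 0.531·180) / 34.53 = 17.54 mg/L.
104 L/s = 0.104 m³/s.
After input B: C = (34.53·17.54 + 0.104·24) / 34.63 = 17.56 mg/L.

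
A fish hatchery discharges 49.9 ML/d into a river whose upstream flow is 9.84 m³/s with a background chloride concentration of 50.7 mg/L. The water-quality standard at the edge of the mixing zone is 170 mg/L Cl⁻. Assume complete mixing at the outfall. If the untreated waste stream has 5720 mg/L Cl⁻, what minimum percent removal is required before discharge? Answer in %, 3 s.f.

49.9 ML/d = 0.5775 m³/s.
Mass balance: 170·10.42 = 0.5775·Cₑ + 9.84·50.7.
Cₑ = (1771 − 498.9) / 0.5775 = 2203 mg/L.
Required removal = 1 − 2203/5720 = 61.49 %.

61.5 %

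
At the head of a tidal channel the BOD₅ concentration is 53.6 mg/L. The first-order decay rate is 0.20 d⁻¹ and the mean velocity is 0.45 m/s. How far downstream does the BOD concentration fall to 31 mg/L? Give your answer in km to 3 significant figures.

From C = C₀·e^(−kt), t = ln(C₀/C)/k = ln(53.6/31)/0.20 = 0.5476/0.20 = 2.738 d.
Distance = v·t = 0.45 m/s × 2.365e+05 s = 1.064e+05 m = 106.4 km.

106 km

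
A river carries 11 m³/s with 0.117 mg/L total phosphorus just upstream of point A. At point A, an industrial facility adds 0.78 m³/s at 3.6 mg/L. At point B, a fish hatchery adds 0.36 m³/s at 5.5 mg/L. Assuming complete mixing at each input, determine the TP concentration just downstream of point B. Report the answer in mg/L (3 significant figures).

0.500 mg/L

After input A: C = (11·0.117 + 0.78·3.6) / 11.78 = 0.3476 mg/L.
After input B: C = (11.78·0.3476 + 0.36·5.5) / 12.14 = 0.5004 mg/L.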